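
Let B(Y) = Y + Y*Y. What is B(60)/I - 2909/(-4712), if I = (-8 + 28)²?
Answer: 230119/23560 ≈ 9.7674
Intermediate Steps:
B(Y) = Y + Y²
I = 400 (I = 20² = 400)
B(60)/I - 2909/(-4712) = (60*(1 + 60))/400 - 2909/(-4712) = (60*61)*(1/400) - 2909*(-1/4712) = 3660*(1/400) + 2909/4712 = 183/20 + 2909/4712 = 230119/23560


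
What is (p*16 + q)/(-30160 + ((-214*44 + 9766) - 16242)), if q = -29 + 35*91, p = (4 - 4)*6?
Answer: -789/11513 ≈ -0.068531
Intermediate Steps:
p = 0 (p = 0*6 = 0)
q = 3156 (q = -29 + 3185 = 3156)
(p*16 + q)/(-30160 + ((-214*44 + 9766) - 16242)) = (0*16 + 3156)/(-30160 + ((-214*44 + 9766) - 16242)) = (0 + 3156)/(-30160 + ((-9416 + 9766) - 16242)) = 3156/(-30160 + (350 - 16242)) = 3156/(-30160 - 15892) = 3156/(-46052) = 3156*(-1/46052) = -789/11513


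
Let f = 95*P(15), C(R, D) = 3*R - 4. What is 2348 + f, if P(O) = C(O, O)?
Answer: 6243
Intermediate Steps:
C(R, D) = -4 + 3*R
P(O) = -4 + 3*O
f = 3895 (f = 95*(-4 + 3*15) = 95*(-4 + 45) = 95*41 = 3895)
2348 + f = 2348 + 3895 = 6243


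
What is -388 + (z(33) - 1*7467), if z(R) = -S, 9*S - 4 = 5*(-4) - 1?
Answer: -70678/9 ≈ -7853.1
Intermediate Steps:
S = -17/9 (S = 4/9 + (5*(-4) - 1)/9 = 4/9 + (-20 - 1)/9 = 4/9 + (1/9)*(-21) = 4/9 - 7/3 = -17/9 ≈ -1.8889)
z(R) = 17/9 (z(R) = -1*(-17/9) = 17/9)
-388 + (z(33) - 1*7467) = -388 + (17/9 - 1*7467) = -388 + (17/9 - 7467) = -388 - 67186/9 = -70678/9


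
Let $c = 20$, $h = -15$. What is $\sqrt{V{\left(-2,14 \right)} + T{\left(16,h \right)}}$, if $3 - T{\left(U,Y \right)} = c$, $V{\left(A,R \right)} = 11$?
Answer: $i \sqrt{6} \approx 2.4495 i$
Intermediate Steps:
$T{\left(U,Y \right)} = -17$ ($T{\left(U,Y \right)} = 3 - 20 = -17$)
$\sqrt{V{\left(-2,14 \right)} + T{\left(16,h \right)}} = \sqrt{11 - 17} = \sqrt{-6} = i \sqrt{6}$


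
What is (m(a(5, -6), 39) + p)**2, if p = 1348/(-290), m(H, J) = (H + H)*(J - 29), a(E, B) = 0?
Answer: 454276/21025 ≈ 21.606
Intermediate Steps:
m(H, J) = 2*H*(-29 + J) (m(H, J) = (2*H)*(-29 + J) = 2*H*(-29 + J))
p = -674/145 (p = 1348*(-1/290) = -674/145 ≈ -4.6483)
(m(a(5, -6), 39) + p)**2 = (2*0*(-29 + 39) - 674/145)**2 = (2*0*10 - 674/145)**2 = (0 - 674/145)**2 = (-674/145)**2 = 454276/21025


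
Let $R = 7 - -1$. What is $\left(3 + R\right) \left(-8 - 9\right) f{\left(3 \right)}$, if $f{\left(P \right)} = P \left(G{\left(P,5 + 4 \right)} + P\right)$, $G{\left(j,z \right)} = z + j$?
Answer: $-8415$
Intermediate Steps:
$R = 8$ ($R = 7 + 1 = 8$)
$G{\left(j,z \right)} = j + z$
$f{\left(P \right)} = P \left(9 + 2 P\right)$ ($f{\left(P \right)} = P \left(\left(P + \left(5 + 4\right)\right) + P\right) = P \left(\left(P + 9\right) + P\right) = P \left(\left(9 + P\right) + P\right) = P \left(9 + 2 P\right)$)
$\left(3 + R\right) \left(-8 - 9\right) f{\left(3 \right)} = \left(3 + 8\right) \left(-8 - 9\right) 3 \left(9 + 2 \cdot 3\right) = 11 \left(-17\right) 3 \left(9 + 6\right) = - 187 \cdot 3 \cdot 15 = \left(-187\right) 45 = -8415$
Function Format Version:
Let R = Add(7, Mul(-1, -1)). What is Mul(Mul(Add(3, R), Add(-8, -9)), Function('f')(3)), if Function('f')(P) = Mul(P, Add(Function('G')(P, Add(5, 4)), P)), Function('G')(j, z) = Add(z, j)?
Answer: -8415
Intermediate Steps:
R = 8 (R = Add(7, 1) = 8)
Function('G')(j, z) = Add(j, z)
Function('f')(P) = Mul(P, Add(9, Mul(2, P))) (Function('f')(P) = Mul(P, Add(Add(P, Add(5, 4)), P)) = Mul(P, Add(Add(P, 9), P)) = Mul(P, Add(Add(9, P), P)) = Mul(P, Add(9, Mul(2, P))))
Mul(Mul(Add(3, R), Add(-8, -9)), Function('f')(3)) = Mul(Mul(Add(3, 8), Add(-8, -9)), Mul(3, Add(9, Mul(2, 3)))) = Mul(Mul(11, -17), Mul(3, Add(9, 6))) = Mul(-187, Mul(3, 15)) = Mul(-187, 45) = -8415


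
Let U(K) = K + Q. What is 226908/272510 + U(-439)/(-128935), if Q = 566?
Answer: 2922177421/3513607685 ≈ 0.83167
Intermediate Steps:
U(K) = 566 + K (U(K) = K + 566 = 566 + K)
226908/272510 + U(-439)/(-128935) = 226908/272510 + (566 - 439)/(-128935) = 226908*(1/272510) + 127*(-1/128935) = 113454/136255 - 127/128935 = 2922177421/3513607685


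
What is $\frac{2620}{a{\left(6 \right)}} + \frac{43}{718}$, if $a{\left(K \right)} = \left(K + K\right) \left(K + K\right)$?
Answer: $\frac{235919}{12924} \approx 18.254$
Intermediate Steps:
$a{\left(K \right)} = 4 K^{2}$ ($a{\left(K \right)} = 2 K 2 K = 4 K^{2}$)
$\frac{2620}{a{\left(6 \right)}} + \frac{43}{718} = \frac{2620}{4 \cdot 6^{2}} + \frac{43}{718} = \frac{2620}{4 \cdot 36} + 43 \cdot \frac{1}{718} = \frac{2620}{144} + \frac{43}{718} = 2620 \cdot \frac{1}{144} + \frac{43}{718} = \frac{655}{36} + \frac{43}{718} = \frac{235919}{12924}$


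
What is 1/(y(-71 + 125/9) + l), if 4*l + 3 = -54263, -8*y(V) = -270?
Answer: -4/54131 ≈ -7.3895e-5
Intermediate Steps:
y(V) = 135/4 (y(V) = -⅛*(-270) = 135/4)
l = -27133/2 (l = -¾ + (¼)*(-54263) = -¾ - 54263/4 = -27133/2 ≈ -13567.)
1/(y(-71 + 125/9) + l) = 1/(135/4 - 27133/2) = 1/(-54131/4) = -4/54131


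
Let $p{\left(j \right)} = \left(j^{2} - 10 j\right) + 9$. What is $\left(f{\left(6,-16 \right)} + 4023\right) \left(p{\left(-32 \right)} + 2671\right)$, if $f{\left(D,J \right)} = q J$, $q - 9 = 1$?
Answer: $15544712$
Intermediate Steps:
$q = 10$ ($q = 9 + 1 = 10$)
$p{\left(j \right)} = 9 + j^{2} - 10 j$
$f{\left(D,J \right)} = 10 J$
$\left(f{\left(6,-16 \right)} + 4023\right) \left(p{\left(-32 \right)} + 2671\right) = \left(10 \left(-16\right) + 4023\right) \left(\left(9 + \left(-32\right)^{2} - -320\right) + 2671\right) = \left(-160 + 4023\right) \left(\left(9 + 1024 + 320\right) + 2671\right) = 3863 \left(1353 + 2671\right) = 3863 \cdot 4024 = 15544712$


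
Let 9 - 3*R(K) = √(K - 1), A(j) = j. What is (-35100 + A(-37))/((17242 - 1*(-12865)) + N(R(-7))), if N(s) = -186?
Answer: -35137/29921 ≈ -1.1743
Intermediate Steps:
R(K) = 3 - √(-1 + K)/3 (R(K) = 3 - √(K - 1)/3 = 3 - √(-1 + K)/3)
(-35100 + A(-37))/((17242 - 1*(-12865)) + N(R(-7))) = (-35100 - 37)/((17242 - 1*(-12865)) - 186) = -35137/((17242 + 12865) - 186) = -35137/(30107 - 186) = -35137/29921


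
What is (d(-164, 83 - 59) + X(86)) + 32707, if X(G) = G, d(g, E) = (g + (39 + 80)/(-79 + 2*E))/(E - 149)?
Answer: 127078078/3875 ≈ 32794.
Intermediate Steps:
d(g, E) = (g + 119/(-79 + 2*E))/(-149 + E)
(d(-164, 83 - 59) + X(86)) + 32707 = ((119 - 79*(-164) + 2*(83 - 59)*(-164))/(11771 - 377*(83 - 59) + 2*(83 - 59)²) + 86) + 32707 = ((119 + 12956 + 2*24*(-164))/(11771 - 377*24 + 2*24²) + 86) + 32707 = ((119 + 12956 - 7872)/(11771 - 9048 + 2*576) + 86) + 32707 = (5203/(11771 - 9048 + 1152) + 86) + 32707 = (5203/3875 + 86) + 32707 = 338453/3875 + 32707 = 127078078/3875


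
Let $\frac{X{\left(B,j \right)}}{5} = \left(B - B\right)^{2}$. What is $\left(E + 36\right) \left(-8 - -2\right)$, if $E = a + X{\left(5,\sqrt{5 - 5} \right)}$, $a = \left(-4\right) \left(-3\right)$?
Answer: $-288$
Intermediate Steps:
$X{\left(B,j \right)} = 0$ ($X{\left(B,j \right)} = 5 \left(B - B\right)^{2} = 5 \cdot 0^{2} = 5 \cdot 0 = 0$)
$a = 12$
$E = 12$ ($E = 12 + 0 = 12$)
$\left(E + 36\right) \left(-8 - -2\right) = \left(12 + 36\right) \left(-8 - -2\right) = 48 \left(-8 + 2\right) = 48 \left(-6\right) = -288$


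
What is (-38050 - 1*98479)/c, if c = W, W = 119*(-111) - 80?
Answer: 136529/13289 ≈ 10.274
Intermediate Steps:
W = -13289 (W = -13209 - 80 = -13289)
c = -13289
(-38050 - 1*98479)/c = (-38050 - 1*98479)/(-13289) = (-38050 - 98479)*(-1/13289) = -136529*(-1/13289) = 136529/13289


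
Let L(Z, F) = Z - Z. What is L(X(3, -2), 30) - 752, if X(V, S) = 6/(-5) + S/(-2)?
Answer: -752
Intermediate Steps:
X(V, S) = -6/5 - S/2 (X(V, S) = 6*(-⅕) + S*(-½) = -6/5 - S/2)
L(Z, F) = 0
L(X(3, -2), 30) - 752 = 0 - 752 = -752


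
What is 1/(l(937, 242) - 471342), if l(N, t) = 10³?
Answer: -1/470342 ≈ -2.1261e-6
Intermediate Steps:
l(N, t) = 1000
1/(l(937, 242) - 471342) = 1/(1000 - 471342) = 1/(-470342) = -1/470342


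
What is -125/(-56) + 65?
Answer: 3765/56 ≈ 67.232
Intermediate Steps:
-125/(-56) + 65 = -1/56*(-125) + 65 = 125/56 + 65 = 3765/56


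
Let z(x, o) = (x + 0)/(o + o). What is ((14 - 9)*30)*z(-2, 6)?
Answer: -25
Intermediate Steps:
z(x, o) = x/(2*o) (z(x, o) = x/((2*o)) = x*(1/(2*o)) = x/(2*o))
((14 - 9)*30)*z(-2, 6) = ((14 - 9)*30)*((½)*(-2)/6) = (5*30)*((½)*(-2)*(⅙)) = 150*(-⅙) = -25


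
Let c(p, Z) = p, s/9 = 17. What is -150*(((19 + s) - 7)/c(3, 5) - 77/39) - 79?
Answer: -104427/13 ≈ -8032.8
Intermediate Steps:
s = 153 (s = 9*17 = 153)
-150*(((19 + s) - 7)/c(3, 5) - 77/39) - 79 = -150*(((19 + 153) - 7)/3 - 77/39) - 79 = -150*((172 - 7)*(⅓) - 77*1/39) - 79 = -150*(165*(⅓) - 77/39) - 79 = -150*(55 - 77/39) - 79 = -150*2068/39 - 79 = -103400/13 - 79 = -104427/13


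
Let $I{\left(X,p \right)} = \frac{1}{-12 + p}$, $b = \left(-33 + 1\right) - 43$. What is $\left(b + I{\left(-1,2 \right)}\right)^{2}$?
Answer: $\frac{564001}{100} \approx 5640.0$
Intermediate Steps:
$b = -75$ ($b = -32 - 43 = -75$)
$\left(b + I{\left(-1,2 \right)}\right)^{2} = \left(-75 + \frac{1}{-12 + 2}\right)^{2} = \left(-75 + \frac{1}{-10}\right)^{2} = \left(-75 - \frac{1}{10}\right)^{2} = \left(- \frac{751}{10}\right)^{2} = \frac{564001}{100}$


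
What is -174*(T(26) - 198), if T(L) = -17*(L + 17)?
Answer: 161646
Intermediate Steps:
T(L) = -289 - 17*L (T(L) = -17*(17 + L) = -289 - 17*L)
-174*(T(26) - 198) = -174*((-289 - 17*26) - 198) = -174*((-289 - 442) - 198) = -174*(-731 - 198) = -174*(-929) = 161646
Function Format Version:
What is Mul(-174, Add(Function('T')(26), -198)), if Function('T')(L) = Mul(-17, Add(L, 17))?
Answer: 161646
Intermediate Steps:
Function('T')(L) = Add(-289, Mul(-17, L)) (Function('T')(L) = Mul(-17, Add(17, L)) = Add(-289, Mul(-17, L)))
Mul(-174, Add(Function('T')(26), -198)) = Mul(-174, Add(Add(-289, Mul(-17, 26)), -198)) = Mul(-174, Add(Add(-289, -442), -198)) = Mul(-174, Add(-731, -198)) = Mul(-174, -929) = 161646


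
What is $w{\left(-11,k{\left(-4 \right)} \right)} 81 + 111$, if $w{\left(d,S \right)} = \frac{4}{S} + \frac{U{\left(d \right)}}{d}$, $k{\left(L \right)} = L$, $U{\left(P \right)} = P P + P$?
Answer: $-780$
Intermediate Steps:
$U{\left(P \right)} = P + P^{2}$ ($U{\left(P \right)} = P^{2} + P = P + P^{2}$)
$w{\left(d,S \right)} = 1 + d + \frac{4}{S}$ ($w{\left(d,S \right)} = \frac{4}{S} + \frac{d \left(1 + d\right)}{d} = \frac{4}{S} + \left(1 + d\right) = 1 + d + \frac{4}{S}$)
$w{\left(-11,k{\left(-4 \right)} \right)} 81 + 111 = \left(1 - 11 + \frac{4}{-4}\right) 81 + 111 = \left(1 - 11 + 4 \left(- \frac{1}{4}\right)\right) 81 + 111 = \left(1 - 11 - 1\right) 81 + 111 = \left(-11\right) 81 + 111 = -891 + 111 = -780$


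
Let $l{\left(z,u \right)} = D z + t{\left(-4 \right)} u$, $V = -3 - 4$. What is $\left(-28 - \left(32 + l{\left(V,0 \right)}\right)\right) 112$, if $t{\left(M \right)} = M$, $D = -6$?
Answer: $-11424$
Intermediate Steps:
$V = -7$
$l{\left(z,u \right)} = - 6 z - 4 u$
$\left(-28 - \left(32 + l{\left(V,0 \right)}\right)\right) 112 = \left(-28 - \left(32 + 0 + 42\right)\right) 112 = \left(-28 - 74\right) 112 = \left(-102\right) 112 = -11424$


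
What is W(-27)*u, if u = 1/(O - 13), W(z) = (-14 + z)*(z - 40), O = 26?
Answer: 2747/13 ≈ 211.31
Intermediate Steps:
W(z) = (-40 + z)*(-14 + z) (W(z) = (-14 + z)*(-40 + z) = (-40 + z)*(-14 + z))
u = 1/13 (u = 1/(26 - 13) = 1/13 ≈ 0.076923)
W(-27)*u = (560 + (-27)² - 54*(-27))*(1/13) = (560 + 729 + 1458)*(1/13) = 2747*(1/13) = 2747/13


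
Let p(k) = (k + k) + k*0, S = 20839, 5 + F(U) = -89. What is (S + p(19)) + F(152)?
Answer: 20783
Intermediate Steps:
F(U) = -94 (F(U) = -5 - 89 = -94)
p(k) = 2*k (p(k) = 2*k + 0 = 2*k)
(S + p(19)) + F(152) = (20839 + 2*19) - 94 = (20839 + 38) - 94 = 20877 - 94 = 20783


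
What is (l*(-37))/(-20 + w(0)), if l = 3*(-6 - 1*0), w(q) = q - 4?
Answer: -111/4 ≈ -27.750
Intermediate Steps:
w(q) = -4 + q
l = -18 (l = 3*(-6 + 0) = 3*(-6) = -18)
(l*(-37))/(-20 + w(0)) = (-18*(-37))/(-20 + (-4 + 0)) = 666/(-20 - 4) = 666/(-24) = 666*(-1/24) = -111/4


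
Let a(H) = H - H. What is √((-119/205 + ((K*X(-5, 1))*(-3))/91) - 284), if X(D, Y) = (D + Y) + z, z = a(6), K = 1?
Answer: I*√98990686795/18655 ≈ 16.866*I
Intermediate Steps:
a(H) = 0
z = 0
X(D, Y) = D + Y (X(D, Y) = (D + Y) + 0 = D + Y)
√((-119/205 + ((K*X(-5, 1))*(-3))/91) - 284) = √((-119/205 + ((1*(-5 + 1))*(-3))/91) - 284) = √((-119*1/205 + ((1*(-4))*(-3))*(1/91)) - 284) = √((-119/205 - 4*(-3)*(1/91)) - 284) = √((-119/205 + 12*(1/91)) - 284) = √((-119/205 + 12/91) - 284) = √(-8369/18655 - 284) = √(-5306389/18655) = I*√98990686795/18655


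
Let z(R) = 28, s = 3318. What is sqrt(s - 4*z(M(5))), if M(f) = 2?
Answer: sqrt(3206) ≈ 56.622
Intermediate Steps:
sqrt(s - 4*z(M(5))) = sqrt(3318 - 4*28) = sqrt(3318 - 112) = sqrt(3206)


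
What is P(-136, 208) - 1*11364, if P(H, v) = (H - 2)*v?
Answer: -40068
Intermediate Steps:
P(H, v) = v*(-2 + H) (P(H, v) = (-2 + H)*v = v*(-2 + H))
P(-136, 208) - 1*11364 = 208*(-2 - 136) - 1*11364 = 208*(-138) - 11364 = -28704 - 11364 = -40068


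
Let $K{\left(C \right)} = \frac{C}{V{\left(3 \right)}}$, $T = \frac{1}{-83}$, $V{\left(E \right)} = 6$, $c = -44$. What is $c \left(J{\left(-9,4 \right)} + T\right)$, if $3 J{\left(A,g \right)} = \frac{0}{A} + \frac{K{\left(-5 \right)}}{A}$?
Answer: $- \frac{5566}{6723} \approx -0.8279$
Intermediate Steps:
$T = - \frac{1}{83} \approx -0.012048$
$K{\left(C \right)} = \frac{C}{6}$
$J{\left(A,g \right)} = - \frac{5}{18 A}$ ($J{\left(A,g \right)} = \frac{\frac{0}{A} + \frac{\frac{1}{6} \left(-5\right)}{A}}{3} = \frac{0 - \frac{5}{6 A}}{3} = \frac{\left(- \frac{5}{6}\right) \frac{1}{A}}{3} = - \frac{5}{18 A}$)
$c \left(J{\left(-9,4 \right)} + T\right) = - 44 \left(- \frac{5}{18 \left(-9\right)} - \frac{1}{83}\right) = - 44 \left(\left(- \frac{5}{18}\right) \left(- \frac{1}{9}\right) - \frac{1}{83}\right) = - 44 \left(\frac{5}{162} - \frac{1}{83}\right) = \left(-44\right) \frac{253}{13446} = - \frac{5566}{6723}$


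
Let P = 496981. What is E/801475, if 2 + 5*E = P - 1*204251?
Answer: 292728/4007375 ≈ 0.073047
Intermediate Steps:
E = 292728/5 (E = -⅖ + (496981 - 1*204251)/5 = -⅖ + (496981 - 204251)/5 = -⅖ + (⅕)*292730 = -⅖ + 58546 = 292728/5 ≈ 58546.)
E/801475 = (292728/5)/801475 = (292728/5)*(1/801475) = 292728/4007375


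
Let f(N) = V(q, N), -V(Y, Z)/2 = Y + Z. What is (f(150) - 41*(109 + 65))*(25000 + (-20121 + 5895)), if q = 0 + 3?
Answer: -80158560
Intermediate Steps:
q = 3
V(Y, Z) = -2*Y - 2*Z (V(Y, Z) = -2*(Y + Z) = -2*Y - 2*Z)
f(N) = -6 - 2*N (f(N) = -2*3 - 2*N = -6 - 2*N)
(f(150) - 41*(109 + 65))*(25000 + (-20121 + 5895)) = ((-6 - 2*150) - 41*(109 + 65))*(25000 + (-20121 + 5895)) = ((-6 - 300) - 41*174)*(25000 - 14226) = (-306 - 7134)*10774 = -7440*10774 = -80158560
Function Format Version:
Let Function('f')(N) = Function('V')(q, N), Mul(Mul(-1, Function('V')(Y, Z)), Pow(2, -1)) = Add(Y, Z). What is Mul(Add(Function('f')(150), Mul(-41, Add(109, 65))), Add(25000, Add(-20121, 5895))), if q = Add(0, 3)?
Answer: -80158560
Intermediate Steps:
q = 3
Function('V')(Y, Z) = Add(Mul(-2, Y), Mul(-2, Z)) (Function('V')(Y, Z) = Mul(-2, Add(Y, Z)) = Add(Mul(-2, Y), Mul(-2, Z)))
Function('f')(N) = Add(-6, Mul(-2, N)) (Function('f')(N) = Add(Mul(-2, 3), Mul(-2, N)) = Add(-6, Mul(-2, N)))
Mul(Add(Function('f')(150), Mul(-41, Add(109, 65))), Add(25000, Add(-20121, 5895))) = Mul(Add(Add(-6, Mul(-2, 150)), Mul(-41, Add(109, 65))), Add(25000, Add(-20121, 5895))) = Mul(Add(Add(-6, -300), Mul(-41, 174)), Add(25000, -14226)) = Mul(Add(-306, -7134), 10774) = Mul(-7440, 10774) = -80158560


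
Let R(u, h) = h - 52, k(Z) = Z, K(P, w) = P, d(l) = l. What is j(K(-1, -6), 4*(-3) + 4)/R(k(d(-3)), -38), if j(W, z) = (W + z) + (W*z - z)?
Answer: -7/90 ≈ -0.077778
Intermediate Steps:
j(W, z) = W + W*z (j(W, z) = (W + z) + (-z + W*z) = W + W*z)
R(u, h) = -52 + h
j(K(-1, -6), 4*(-3) + 4)/R(k(d(-3)), -38) = (-(1 + (4*(-3) + 4)))/(-52 - 38) = -(1 + (-12 + 4))/(-90) = -(1 - 8)*(-1/90) = -1*(-7)*(-1/90) = 7*(-1/90) = -7/90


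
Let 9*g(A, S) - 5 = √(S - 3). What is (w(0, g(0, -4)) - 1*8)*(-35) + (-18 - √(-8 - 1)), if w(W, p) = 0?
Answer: 262 - 3*I ≈ 262.0 - 3.0*I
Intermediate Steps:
g(A, S) = 5/9 + √(-3 + S)/9 (g(A, S) = 5/9 + √(S - 3)/9 = 5/9 + √(-3 + S)/9)
(w(0, g(0, -4)) - 1*8)*(-35) + (-18 - √(-8 - 1)) = (0 - 1*8)*(-35) + (-18 - √(-8 - 1)) = (0 - 8)*(-35) + (-18 - √(-9)) = -8*(-35) + (-18 - 3*I) = 280 + (-18 - 3*I) = 262 - 3*I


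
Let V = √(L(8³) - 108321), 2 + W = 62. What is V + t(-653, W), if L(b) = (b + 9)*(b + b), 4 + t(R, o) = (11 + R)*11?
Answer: -7066 + √425183 ≈ -6413.9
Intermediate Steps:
W = 60 (W = -2 + 62 = 60)
t(R, o) = 117 + 11*R (t(R, o) = -4 + (11 + R)*11 = -4 + (121 + 11*R) = 117 + 11*R)
L(b) = 2*b*(9 + b) (L(b) = (9 + b)*(2*b) = 2*b*(9 + b))
V = √425183 (V = √(2*8³*(9 + 8³) - 108321) = √(2*512*(9 + 512) - 108321) = √(2*512*521 - 108321) = √(533504 - 108321) = √425183 ≈ 652.06)
V + t(-653, W) = √425183 + (117 + 11*(-653)) = √425183 + (117 - 7183) = √425183 - 7066 = -7066 + √425183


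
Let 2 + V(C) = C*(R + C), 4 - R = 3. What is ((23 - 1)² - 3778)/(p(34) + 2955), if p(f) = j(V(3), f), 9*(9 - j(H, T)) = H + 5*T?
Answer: -1647/1472 ≈ -1.1189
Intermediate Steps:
R = 1 (R = 4 - 1*3 = 4 - 3 = 1)
V(C) = -2 + C*(1 + C)
j(H, T) = 9 - 5*T/9 - H/9 (j(H, T) = 9 - (H + 5*T)/9 = 9 + (-5*T/9 - H/9) = 9 - 5*T/9 - H/9)
p(f) = 71/9 - 5*f/9 (p(f) = 9 - 5*f/9 - (-2 + 3 + 3²)/9 = 9 - 5*f/9 - (-2 + 3 + 9)/9 = 9 - 5*f/9 - ⅑*10 = 9 - 5*f/9 - 10/9 = 71/9 - 5*f/9)
((23 - 1)² - 3778)/(p(34) + 2955) = ((23 - 1)² - 3778)/((71/9 - 5/9*34) + 2955) = (22² - 3778)/((71/9 - 170/9) + 2955) = (484 - 3778)/(-11 + 2955) = -3294/2944 = -3294*1/2944 = -1647/1472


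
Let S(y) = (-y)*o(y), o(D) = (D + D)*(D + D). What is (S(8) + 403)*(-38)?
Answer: 62510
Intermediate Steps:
o(D) = 4*D**2 (o(D) = (2*D)*(2*D) = 4*D**2)
S(y) = -4*y**3 (S(y) = (-y)*(4*y**2) = -4*y**3)
(S(8) + 403)*(-38) = (-4*8**3 + 403)*(-38) = (-4*512 + 403)*(-38) = (-2048 + 403)*(-38) = -1645*(-38) = 62510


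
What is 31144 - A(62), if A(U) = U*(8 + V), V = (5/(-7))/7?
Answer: 1502062/49 ≈ 30654.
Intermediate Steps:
V = -5/49 (V = (5*(-⅐))*(⅐) = -5/7*⅐ = -5/49 ≈ -0.10204)
A(U) = 387*U/49 (A(U) = U*(8 - 5/49) = U*(387/49) = 387*U/49)
31144 - A(62) = 31144 - 387*62/49 = 31144 - 1*23994/49 = 31144 - 23994/49 = 1502062/49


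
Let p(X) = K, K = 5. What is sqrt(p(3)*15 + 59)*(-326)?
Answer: -326*sqrt(134) ≈ -3773.7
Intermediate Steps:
p(X) = 5
sqrt(p(3)*15 + 59)*(-326) = sqrt(5*15 + 59)*(-326) = sqrt(75 + 59)*(-326) = sqrt(134)*(-326) = -326*sqrt(134)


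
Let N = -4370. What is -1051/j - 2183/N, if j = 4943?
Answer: 6197699/21600910 ≈ 0.28692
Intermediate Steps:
-1051/j - 2183/N = -1051/4943 - 2183/(-4370) = -1051*1/4943 - 2183*(-1/4370) = -1051/4943 + 2183/4370 = 6197699/21600910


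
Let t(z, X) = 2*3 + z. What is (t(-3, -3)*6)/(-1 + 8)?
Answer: 18/7 ≈ 2.5714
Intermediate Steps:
t(z, X) = 6 + z
(t(-3, -3)*6)/(-1 + 8) = ((6 - 3)*6)/(-1 + 8) = (3*6)/7 = 18*(⅐) = 18/7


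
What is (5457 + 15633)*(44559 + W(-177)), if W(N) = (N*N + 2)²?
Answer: 20703549370800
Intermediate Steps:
W(N) = (2 + N²)² (W(N) = (N² + 2)² = (2 + N²)²)
(5457 + 15633)*(44559 + W(-177)) = (5457 + 15633)*(44559 + (2 + (-177)²)²) = 21090*(44559 + (2 + 31329)²) = 21090*(44559 + 31331²) = 21090*(44559 + 981631561) = 21090*981676120 = 20703549370800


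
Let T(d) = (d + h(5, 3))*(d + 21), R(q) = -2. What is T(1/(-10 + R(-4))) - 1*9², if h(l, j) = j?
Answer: -2879/144 ≈ -19.993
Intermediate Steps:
T(d) = (3 + d)*(21 + d) (T(d) = (d + 3)*(d + 21) = (3 + d)*(21 + d))
T(1/(-10 + R(-4))) - 1*9² = (63 + (1/(-10 - 2))² + 24/(-10 - 2)) - 1*9² = (63 + (1/(-12))² + 24/(-12)) - 1*81 = (63 + (-1/12)² + 24*(-1/12)) - 81 = (63 + 1/144 - 2) - 81 = 8785/144 - 81 = -2879/144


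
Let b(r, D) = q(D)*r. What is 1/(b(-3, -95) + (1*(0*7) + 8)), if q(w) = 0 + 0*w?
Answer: ⅛ ≈ 0.12500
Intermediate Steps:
q(w) = 0 (q(w) = 0 + 0 = 0)
b(r, D) = 0 (b(r, D) = 0*r = 0)
1/(b(-3, -95) + (1*(0*7) + 8)) = 1/(0 + (1*(0*7) + 8)) = 1/(0 + (1*0 + 8)) = 1/(0 + (0 + 8)) = 1/(0 + 8) = 1/8 = ⅛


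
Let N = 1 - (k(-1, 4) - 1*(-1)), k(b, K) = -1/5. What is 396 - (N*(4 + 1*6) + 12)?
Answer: 382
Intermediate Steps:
k(b, K) = -1/5 (k(b, K) = -1*1/5 = -1/5)
N = 1/5 (N = 1 - (-1/5 - 1*(-1)) = 1 - (-1/5 + 1) = 1 - 1*4/5 = 1 - 4/5 = 1/5 ≈ 0.20000)
396 - (N*(4 + 1*6) + 12) = 396 - ((4 + 1*6)/5 + 12) = 396 - ((4 + 6)/5 + 12) = 396 - ((1/5)*10 + 12) = 396 - (2 + 12) = 396 - 1*14 = 396 - 14 = 382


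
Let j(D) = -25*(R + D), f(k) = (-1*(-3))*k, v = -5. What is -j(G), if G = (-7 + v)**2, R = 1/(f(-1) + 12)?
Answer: 32425/9 ≈ 3602.8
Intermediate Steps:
f(k) = 3*k
R = 1/9 (R = 1/(3*(-1) + 12) = 1/(-3 + 12) = 1/9 ≈ 0.11111)
G = 144 (G = (-7 - 5)**2 = (-12)**2 = 144)
j(D) = -25/9 - 25*D (j(D) = -25*(1/9 + D) = -25/9 - 25*D)
-j(G) = -(-25/9 - 25*144) = -(-25/9 - 3600) = -1*(-32425/9) = 32425/9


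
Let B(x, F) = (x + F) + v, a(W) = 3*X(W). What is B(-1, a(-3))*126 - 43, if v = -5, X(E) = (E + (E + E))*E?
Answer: 9407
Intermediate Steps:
X(E) = 3*E**2 (X(E) = (E + 2*E)*E = (3*E)*E = 3*E**2)
a(W) = 9*W**2 (a(W) = 3*(3*W**2) = 9*W**2)
B(x, F) = -5 + F + x (B(x, F) = (x + F) - 5 = (F + x) - 5 = -5 + F + x)
B(-1, a(-3))*126 - 43 = (-5 + 9*(-3)**2 - 1)*126 - 43 = (-5 + 9*9 - 1)*126 - 43 = (-5 + 81 - 1)*126 - 43 = 75*126 - 43 = 9450 - 43 = 9407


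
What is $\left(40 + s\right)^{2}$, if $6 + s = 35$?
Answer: $4761$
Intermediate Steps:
$s = 29$ ($s = -6 + 35 = 29$)
$\left(40 + s\right)^{2} = \left(40 + 29\right)^{2} = 69^{2} = 4761$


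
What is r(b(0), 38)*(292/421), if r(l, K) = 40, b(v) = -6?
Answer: 11680/421 ≈ 27.743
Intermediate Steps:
r(b(0), 38)*(292/421) = 40*(292/421) = 11680/421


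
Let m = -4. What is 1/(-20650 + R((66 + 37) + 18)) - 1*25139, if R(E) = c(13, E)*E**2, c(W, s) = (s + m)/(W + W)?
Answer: -2274300189/90469 ≈ -25139.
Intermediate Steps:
c(W, s) = (-4 + s)/(2*W) (c(W, s) = (s - 4)/(W + W) = (-4 + s)/((2*W)) = (-4 + s)*(1/(2*W)) = (-4 + s)/(2*W))
R(E) = E**2*(-2/13 + E/26) (R(E) = ((1/2)*(-4 + E)/13)*E**2 = ((1/2)*(1/13)*(-4 + E))*E**2 = (-2/13 + E/26)*E**2 = E**2*(-2/13 + E/26))
1/(-20650 + R((66 + 37) + 18)) - 1*25139 = 1/(-20650 + ((66 + 37) + 18)**2*(-4 + ((66 + 37) + 18))/26) - 1*25139 = 1/(-20650 + (103 + 18)**2*(-4 + (103 + 18))/26) - 25139 = 1/(-20650 + (1/26)*121**2*(-4 + 121)) - 25139 = 1/(-20650 + (1/26)*14641*117) - 25139 = 1/(-20650 + 131769/2) - 25139 = 1/(90469/2) - 25139 = 2/90469 - 25139 = -2274300189/90469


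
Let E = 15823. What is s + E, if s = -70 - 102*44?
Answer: 11265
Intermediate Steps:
s = -4558 (s = -70 - 4488 = -4558)
s + E = -4558 + 15823 = 11265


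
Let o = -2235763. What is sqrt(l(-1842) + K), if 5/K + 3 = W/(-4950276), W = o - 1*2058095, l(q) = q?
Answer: 2*I*sqrt(57097636521149)/351899 ≈ 42.946*I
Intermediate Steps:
W = -4293858 (W = -2235763 - 1*2058095 = -2235763 - 2058095 = -4293858)
K = -825046/351899 (K = 5/(-3 - 4293858/(-4950276)) = 5/(-3 - 4293858*(-1/4950276)) = 5/(-3 + 715643/825046) = 5/(-1759495/825046) = 5*(-825046/1759495) = -825046/351899 ≈ -2.3446)
sqrt(l(-1842) + K) = sqrt(-1842 - 825046/351899) = sqrt(-649023004/351899) = 2*I*sqrt(57097636521149)/351899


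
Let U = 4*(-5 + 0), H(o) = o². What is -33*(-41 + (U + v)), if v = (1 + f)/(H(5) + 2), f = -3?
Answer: 18139/9 ≈ 2015.4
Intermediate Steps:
U = -20 (U = 4*(-5) = -20)
v = -2/27 (v = (1 - 3)/(5² + 2) = -2/(25 + 2) = -2/27 ≈ -0.074074)
-33*(-41 + (U + v)) = -33*(-41 + (-20 - 2/27)) = -33*(-41 - 542/27) = -33*(-1649/27) = 18139/9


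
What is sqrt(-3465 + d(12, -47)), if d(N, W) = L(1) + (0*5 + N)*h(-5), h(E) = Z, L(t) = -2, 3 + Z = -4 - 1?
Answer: I*sqrt(3563) ≈ 59.691*I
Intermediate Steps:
Z = -8 (Z = -3 + (-4 - 1) = -3 - 5 = -8)
h(E) = -8
d(N, W) = -2 - 8*N (d(N, W) = -2 + (0*5 + N)*(-8) = -2 + (0 + N)*(-8) = -2 + N*(-8) = -2 - 8*N)
sqrt(-3465 + d(12, -47)) = sqrt(-3465 + (-2 - 8*12)) = sqrt(-3465 + (-2 - 96)) = sqrt(-3465 - 98) = sqrt(-3563) = I*sqrt(3563)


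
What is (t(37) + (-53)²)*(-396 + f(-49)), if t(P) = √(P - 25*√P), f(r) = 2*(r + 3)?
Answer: -1370792 - 488*√(37 - 25*√37) ≈ -1.3708e+6 - 5234.8*I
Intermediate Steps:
f(r) = 6 + 2*r (f(r) = 2*(3 + r) = 6 + 2*r)
(t(37) + (-53)²)*(-396 + f(-49)) = (√(37 - 25*√37) + (-53)²)*(-396 + (6 + 2*(-49))) = (√(37 - 25*√37) + 2809)*(-396 + (6 - 98)) = (2809 + √(37 - 25*√37))*(-396 - 92) = (2809 + √(37 - 25*√37))*(-488) = -1370792 - 488*√(37 - 25*√37)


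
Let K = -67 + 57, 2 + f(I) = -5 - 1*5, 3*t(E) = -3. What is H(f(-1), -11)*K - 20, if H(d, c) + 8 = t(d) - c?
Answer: -40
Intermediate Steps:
t(E) = -1 (t(E) = (⅓)*(-3) = -1)
f(I) = -12 (f(I) = -2 + (-5 - 1*5) = -2 + (-5 - 5) = -2 - 10 = -12)
K = -10
H(d, c) = -9 - c (H(d, c) = -8 + (-1 - c) = -9 - c)
H(f(-1), -11)*K - 20 = (-9 - 1*(-11))*(-10) - 20 = (-9 + 11)*(-10) - 20 = 2*(-10) - 20 = -20 - 20 = -40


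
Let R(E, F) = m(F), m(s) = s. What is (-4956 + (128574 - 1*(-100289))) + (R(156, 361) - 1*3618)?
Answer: 220650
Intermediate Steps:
R(E, F) = F
(-4956 + (128574 - 1*(-100289))) + (R(156, 361) - 1*3618) = (-4956 + (128574 - 1*(-100289))) + (361 - 1*3618) = (-4956 + (128574 + 100289)) + (361 - 3618) = (-4956 + 228863) - 3257 = 223907 - 3257 = 220650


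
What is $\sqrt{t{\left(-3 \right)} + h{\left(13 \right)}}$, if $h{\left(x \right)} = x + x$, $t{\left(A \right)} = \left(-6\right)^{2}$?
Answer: $\sqrt{62} \approx 7.874$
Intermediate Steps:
$t{\left(A \right)} = 36$
$h{\left(x \right)} = 2 x$
$\sqrt{t{\left(-3 \right)} + h{\left(13 \right)}} = \sqrt{36 + 2 \cdot 13} = \sqrt{36 + 26} = \sqrt{62}$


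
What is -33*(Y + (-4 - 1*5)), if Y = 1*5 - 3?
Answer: 231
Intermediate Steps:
Y = 2 (Y = 5 - 3 = 2)
-33*(Y + (-4 - 1*5)) = -33*(2 + (-4 - 1*5)) = -33*(2 + (-4 - 5)) = -33*(2 - 9) = -33*(-7) = 231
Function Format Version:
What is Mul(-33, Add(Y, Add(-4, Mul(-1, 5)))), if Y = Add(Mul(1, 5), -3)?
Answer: 231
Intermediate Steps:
Y = 2 (Y = Add(5, -3) = 2)
Mul(-33, Add(Y, Add(-4, Mul(-1, 5)))) = Mul(-33, Add(2, Add(-4, Mul(-1, 5)))) = Mul(-33, Add(2, Add(-4, -5))) = Mul(-33, Add(2, -9)) = Mul(-33, -7) = 231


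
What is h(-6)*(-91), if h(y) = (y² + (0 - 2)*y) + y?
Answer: -3822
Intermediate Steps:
h(y) = y² - y (h(y) = (y² - 2*y) + y = y² - y)
h(-6)*(-91) = -6*(-1 - 6)*(-91) = -6*(-7)*(-91) = 42*(-91) = -3822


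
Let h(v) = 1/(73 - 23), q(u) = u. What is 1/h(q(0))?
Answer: 50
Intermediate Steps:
h(v) = 1/50
1/h(q(0)) = 1/(1/50) = 50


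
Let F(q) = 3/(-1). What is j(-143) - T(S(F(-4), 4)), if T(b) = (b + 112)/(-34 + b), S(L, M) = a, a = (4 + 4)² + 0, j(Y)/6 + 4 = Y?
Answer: -13318/15 ≈ -887.87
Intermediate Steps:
j(Y) = -24 + 6*Y
a = 64 (a = 8² + 0 = 64 + 0 = 64)
F(q) = -3 (F(q) = 3*(-1) = -3)
S(L, M) = 64
T(b) = (112 + b)/(-34 + b)
j(-143) - T(S(F(-4), 4)) = (-24 + 6*(-143)) - (112 + 64)/(-34 + 64) = (-24 - 858) - 176/30 = -882 - 176/30 = -882 - 1*88/15 = -882 - 88/15 = -13318/15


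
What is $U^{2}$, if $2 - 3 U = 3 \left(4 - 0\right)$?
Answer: $\frac{100}{9} \approx 11.111$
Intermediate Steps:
$U = - \frac{10}{3}$ ($U = \frac{2}{3} - \frac{3 \left(4 - 0\right)}{3} = \frac{2}{3} - \frac{3 \left(4 + \left(-3 + 3\right)\right)}{3} = \frac{2}{3} - \frac{3 \left(4 + 0\right)}{3} = \frac{2}{3} - \frac{3 \cdot 4}{3} = \frac{2}{3} - 4 = - \frac{10}{3} \approx -3.3333$)
$U^{2} = \left(- \frac{10}{3}\right)^{2} = \frac{100}{9}$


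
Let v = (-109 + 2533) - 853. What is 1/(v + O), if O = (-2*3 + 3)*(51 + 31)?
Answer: 1/1325 ≈ 0.00075472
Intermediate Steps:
O = -246 (O = (-6 + 3)*82 = -3*82 = -246)
v = 1571 (v = 2424 - 853 = 1571)
1/(v + O) = 1/(1571 - 246) = 1/1325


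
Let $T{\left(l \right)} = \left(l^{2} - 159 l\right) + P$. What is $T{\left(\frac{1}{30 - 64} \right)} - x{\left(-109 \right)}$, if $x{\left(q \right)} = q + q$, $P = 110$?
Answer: $\frac{384575}{1156} \approx 332.68$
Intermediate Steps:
$x{\left(q \right)} = 2 q$
$T{\left(l \right)} = 110 + l^{2} - 159 l$ ($T{\left(l \right)} = \left(l^{2} - 159 l\right) + 110 = 110 + l^{2} - 159 l$)
$T{\left(\frac{1}{30 - 64} \right)} - x{\left(-109 \right)} = \left(110 + \left(\frac{1}{30 - 64}\right)^{2} - \frac{159}{30 - 64}\right) - 2 \left(-109\right) = \left(110 + \left(\frac{1}{-34}\right)^{2} - \frac{159}{-34}\right) - -218 = \left(110 + \left(- \frac{1}{34}\right)^{2} - - \frac{159}{34}\right) + 218 = \left(110 + \frac{1}{1156} + \frac{159}{34}\right) + 218 = \frac{132567}{1156} + 218 = \frac{384575}{1156}$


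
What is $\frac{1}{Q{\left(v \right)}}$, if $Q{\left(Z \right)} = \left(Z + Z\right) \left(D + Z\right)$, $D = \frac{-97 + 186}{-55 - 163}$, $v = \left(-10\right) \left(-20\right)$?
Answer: $\frac{109}{8702200} \approx 1.2526 \cdot 10^{-5}$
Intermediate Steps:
$v = 200$
$D = - \frac{89}{218}$ ($D = \frac{89}{-218} = 89 \left(- \frac{1}{218}\right) = - \frac{89}{218} \approx -0.40826$)
$Q{\left(Z \right)} = 2 Z \left(- \frac{89}{218} + Z\right)$ ($Q{\left(Z \right)} = \left(Z + Z\right) \left(- \frac{89}{218} + Z\right) = 2 Z \left(- \frac{89}{218} + Z\right)$)
$\frac{1}{Q{\left(v \right)}} = \frac{1}{\frac{1}{109} \cdot 200 \left(-89 + 218 \cdot 200\right)} = \frac{1}{\frac{1}{109} \cdot 200 \left(-89 + 43600\right)} = \frac{1}{\frac{1}{109} \cdot 200 \cdot 43511} = \frac{1}{\frac{8702200}{109}} = \frac{109}{8702200}$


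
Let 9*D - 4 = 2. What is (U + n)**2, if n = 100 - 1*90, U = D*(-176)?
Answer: 103684/9 ≈ 11520.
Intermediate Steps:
D = 2/3 (D = 4/9 + (1/9)*2 = 4/9 + 2/9 = 2/3 ≈ 0.66667)
U = -352/3 (U = (2/3)*(-176) = -352/3 ≈ -117.33)
n = 10 (n = 100 - 90 = 10)
(U + n)**2 = (-352/3 + 10)**2 = (-322/3)**2 = 103684/9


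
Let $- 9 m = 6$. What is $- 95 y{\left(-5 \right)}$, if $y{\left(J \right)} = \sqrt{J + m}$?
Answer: $- \frac{95 i \sqrt{51}}{3} \approx - 226.15 i$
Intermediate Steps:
$m = - \frac{2}{3}$ ($m = \left(- \frac{1}{9}\right) 6 = - \frac{2}{3} \approx -0.66667$)
$y{\left(J \right)} = \sqrt{- \frac{2}{3} + J}$ ($y{\left(J \right)} = \sqrt{J - \frac{2}{3}} = \sqrt{- \frac{2}{3} + J}$)
$- 95 y{\left(-5 \right)} = - 95 \frac{\sqrt{-6 + 9 \left(-5\right)}}{3} = - 95 \frac{\sqrt{-6 - 45}}{3} = - 95 \frac{\sqrt{-51}}{3} = - 95 \frac{i \sqrt{51}}{3} = - \frac{95 i \sqrt{51}}{3}$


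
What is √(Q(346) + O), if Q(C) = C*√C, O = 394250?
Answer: √(394250 + 346*√346) ≈ 633.00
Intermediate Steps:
Q(C) = C^(3/2)
√(Q(346) + O) = √(346^(3/2) + 394250) = √(346*√346 + 394250) = √(394250 + 346*√346)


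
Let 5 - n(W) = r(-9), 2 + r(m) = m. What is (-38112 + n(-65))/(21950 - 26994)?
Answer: 9524/1261 ≈ 7.5527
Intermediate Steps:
r(m) = -2 + m
n(W) = 16 (n(W) = 5 - (-2 - 9) = 5 - 1*(-11) = 5 + 11 = 16)
(-38112 + n(-65))/(21950 - 26994) = (-38112 + 16)/(21950 - 26994) = -38096/(-5044) = -38096*(-1/5044) = 9524/1261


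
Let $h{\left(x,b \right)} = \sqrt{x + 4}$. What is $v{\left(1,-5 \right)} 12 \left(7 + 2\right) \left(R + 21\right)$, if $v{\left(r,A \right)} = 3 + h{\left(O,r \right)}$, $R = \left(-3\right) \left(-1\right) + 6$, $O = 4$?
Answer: $9720 + 6480 \sqrt{2} \approx 18884.0$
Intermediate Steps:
$R = 9$ ($R = 3 + 6 = 9$)
$h{\left(x,b \right)} = \sqrt{4 + x}$
$v{\left(r,A \right)} = 3 + 2 \sqrt{2}$ ($v{\left(r,A \right)} = 3 + \sqrt{4 + 4} = 3 + \sqrt{8} = 3 + 2 \sqrt{2}$)
$v{\left(1,-5 \right)} 12 \left(7 + 2\right) \left(R + 21\right) = \left(3 + 2 \sqrt{2}\right) 12 \left(7 + 2\right) \left(9 + 21\right) = \left(36 + 24 \sqrt{2}\right) 9 \cdot 30 = \left(36 + 24 \sqrt{2}\right) 270 = 9720 + 6480 \sqrt{2}$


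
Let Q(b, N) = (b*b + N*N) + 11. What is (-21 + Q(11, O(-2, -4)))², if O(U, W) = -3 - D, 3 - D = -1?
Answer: 25600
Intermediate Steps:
D = 4 (D = 3 - 1*(-1) = 3 + 1 = 4)
O(U, W) = -7 (O(U, W) = -3 - 1*4 = -3 - 4 = -7)
Q(b, N) = 11 + N² + b² (Q(b, N) = (b² + N²) + 11 = (N² + b²) + 11 = 11 + N² + b²)
(-21 + Q(11, O(-2, -4)))² = (-21 + (11 + (-7)² + 11²))² = (-21 + (11 + 49 + 121))² = (-21 + 181)² = 160² = 25600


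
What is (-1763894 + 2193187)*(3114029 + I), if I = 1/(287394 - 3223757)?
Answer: 3925420649593856118/2936363 ≈ 1.3368e+12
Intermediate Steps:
I = -1/2936363 (I = 1/(-2936363) = -1/2936363 ≈ -3.4056e-7)
(-1763894 + 2193187)*(3114029 + I) = (-1763894 + 2193187)*(3114029 - 1/2936363) = 429293*(9143919536526/2936363) = 3925420649593856118/2936363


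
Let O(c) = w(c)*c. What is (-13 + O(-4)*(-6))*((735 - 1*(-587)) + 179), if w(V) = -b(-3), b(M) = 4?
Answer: -163609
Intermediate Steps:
w(V) = -4 (w(V) = -1*4 = -4)
O(c) = -4*c
(-13 + O(-4)*(-6))*((735 - 1*(-587)) + 179) = (-13 - 4*(-4)*(-6))*((735 - 1*(-587)) + 179) = (-13 + 16*(-6))*((735 + 587) + 179) = (-13 - 96)*(1322 + 179) = -109*1501 = -163609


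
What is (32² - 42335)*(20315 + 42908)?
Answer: -2611805353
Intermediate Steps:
(32² - 42335)*(20315 + 42908) = (1024 - 42335)*63223 = -41311*63223 = -2611805353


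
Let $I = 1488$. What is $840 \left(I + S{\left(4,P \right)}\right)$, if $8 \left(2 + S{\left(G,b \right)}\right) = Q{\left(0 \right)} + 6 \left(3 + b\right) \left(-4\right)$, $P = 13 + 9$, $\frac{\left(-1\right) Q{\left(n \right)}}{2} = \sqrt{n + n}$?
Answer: $1185240$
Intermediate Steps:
$Q{\left(n \right)} = - 2 \sqrt{2} \sqrt{n}$ ($Q{\left(n \right)} = - 2 \sqrt{n + n} = - 2 \sqrt{2 n} = - 2 \sqrt{2} \sqrt{n}$)
$P = 22$
$S{\left(G,b \right)} = -11 - 3 b$ ($S{\left(G,b \right)} = -2 + \frac{- 2 \sqrt{2} \sqrt{0} + 6 \left(3 + b\right) \left(-4\right)}{8} = -2 + \frac{\left(-2\right) \sqrt{2} \cdot 0 + \left(18 + 6 b\right) \left(-4\right)}{8} = -2 + \frac{0 - \left(72 + 24 b\right)}{8} = -2 + \frac{-72 - 24 b}{8} = -2 - \left(9 + 3 b\right) = -11 - 3 b$)
$840 \left(I + S{\left(4,P \right)}\right) = 840 \left(1488 - 77\right) = 840 \cdot 1411 = 1185240$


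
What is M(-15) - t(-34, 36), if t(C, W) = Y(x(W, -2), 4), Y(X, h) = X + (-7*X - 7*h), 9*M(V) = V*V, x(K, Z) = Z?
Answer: 41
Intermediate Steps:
M(V) = V²/9 (M(V) = (V*V)/9 = V²/9)
Y(X, h) = -7*h - 6*X
t(C, W) = -16 (t(C, W) = -7*4 - 6*(-2) = -28 + 12 = -16)
M(-15) - t(-34, 36) = (⅑)*(-15)² - 1*(-16) = (⅑)*225 + 16 = 25 + 16 = 41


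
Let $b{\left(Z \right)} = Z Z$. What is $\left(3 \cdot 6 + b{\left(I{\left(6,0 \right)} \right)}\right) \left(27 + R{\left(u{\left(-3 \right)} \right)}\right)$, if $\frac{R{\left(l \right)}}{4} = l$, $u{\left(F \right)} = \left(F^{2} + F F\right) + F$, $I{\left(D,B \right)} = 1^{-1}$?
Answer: $1653$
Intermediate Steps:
$I{\left(D,B \right)} = 1$
$b{\left(Z \right)} = Z^{2}$
$u{\left(F \right)} = F + 2 F^{2}$ ($u{\left(F \right)} = \left(F^{2} + F^{2}\right) + F = 2 F^{2} + F = F + 2 F^{2}$)
$R{\left(l \right)} = 4 l$
$\left(3 \cdot 6 + b{\left(I{\left(6,0 \right)} \right)}\right) \left(27 + R{\left(u{\left(-3 \right)} \right)}\right) = \left(3 \cdot 6 + 1^{2}\right) \left(27 + 4 \left(- 3 \left(1 + 2 \left(-3\right)\right)\right)\right) = \left(18 + 1\right) \left(27 + 4 \left(- 3 \left(1 - 6\right)\right)\right) = 19 \left(27 + 4 \left(\left(-3\right) \left(-5\right)\right)\right) = 19 \left(27 + 4 \cdot 15\right) = 19 \left(27 + 60\right) = 19 \cdot 87 = 1653$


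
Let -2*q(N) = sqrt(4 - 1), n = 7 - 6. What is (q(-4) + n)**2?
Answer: 7/4 - sqrt(3) ≈ 0.017949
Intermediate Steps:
n = 1
q(N) = -sqrt(3)/2 (q(N) = -sqrt(4 - 1)/2 = -sqrt(3)/2)
(q(-4) + n)**2 = (-sqrt(3)/2 + 1)**2 = (1 - sqrt(3)/2)**2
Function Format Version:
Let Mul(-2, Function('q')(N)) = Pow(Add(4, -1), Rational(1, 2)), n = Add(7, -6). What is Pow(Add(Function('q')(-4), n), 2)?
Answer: Add(Rational(7, 4), Mul(-1, Pow(3, Rational(1, 2)))) ≈ 0.017949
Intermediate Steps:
n = 1
Function('q')(N) = Mul(Rational(-1, 2), Pow(3, Rational(1, 2))) (Function('q')(N) = Mul(Rational(-1, 2), Pow(Add(4, -1), Rational(1, 2))) = Mul(Rational(-1, 2), Pow(3, Rational(1, 2))))
Pow(Add(Function('q')(-4), n), 2) = Pow(Add(Mul(Rational(-1, 2), Pow(3, Rational(1, 2))), 1), 2) = Pow(Add(1, Mul(Rational(-1, 2), Pow(3, Rational(1, 2)))), 2)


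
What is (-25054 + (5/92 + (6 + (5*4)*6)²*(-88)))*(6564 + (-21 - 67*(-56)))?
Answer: -1346967522405/92 ≈ -1.4641e+10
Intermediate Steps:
(-25054 + (5/92 + (6 + (5*4)*6)²*(-88)))*(6564 + (-21 - 67*(-56))) = (-25054 + (5*(1/92) + (6 + 20*6)²*(-88)))*(6564 + (-21 + 3752)) = (-25054 + (5/92 + (6 + 120)²*(-88)))*(6564 + 3731) = (-25054 + (5/92 + 126²*(-88)))*10295 = (-25054 + (5/92 + 15876*(-88)))*10295 = (-25054 + (5/92 - 1397088))*10295 = (-25054 - 128532091/92)*10295 = -130837059/92*10295 = -1346967522405/92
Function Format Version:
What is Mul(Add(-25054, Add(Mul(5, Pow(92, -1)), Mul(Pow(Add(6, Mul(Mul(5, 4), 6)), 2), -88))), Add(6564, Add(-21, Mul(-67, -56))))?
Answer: Rational(-1346967522405, 92) ≈ -1.4641e+10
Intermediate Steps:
Mul(Add(-25054, Add(Mul(5, Pow(92, -1)), Mul(Pow(Add(6, Mul(Mul(5, 4), 6)), 2), -88))), Add(6564, Add(-21, Mul(-67, -56)))) = Mul(Add(-25054, Add(Mul(5, Rational(1, 92)), Mul(Pow(Add(6, Mul(20, 6)), 2), -88))), Add(6564, Add(-21, 3752))) = Mul(Add(-25054, Add(Rational(5, 92), Mul(Pow(Add(6, 120), 2), -88))), Add(6564, 3731)) = Mul(Add(-25054, Add(Rational(5, 92), Mul(Pow(126, 2), -88))), 10295) = Mul(Add(-25054, Add(Rational(5, 92), Mul(15876, -88))), 10295) = Mul(Add(-25054, Add(Rational(5, 92), -1397088)), 10295) = Mul(Add(-25054, Rational(-128532091, 92)), 10295) = Mul(Rational(-130837059, 92), 10295) = Rational(-1346967522405, 92)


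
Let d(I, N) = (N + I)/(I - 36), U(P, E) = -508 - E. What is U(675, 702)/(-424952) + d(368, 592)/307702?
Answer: 64058885/22423475548 ≈ 0.0028568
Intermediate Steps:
d(I, N) = (I + N)/(-36 + I)
U(675, 702)/(-424952) + d(368, 592)/307702 = (-508 - 1*702)/(-424952) + ((368 + 592)/(-36 + 368))/307702 = (-508 - 702)*(-1/424952) + (960/332)*(1/307702) = -1210*(-1/424952) + ((1/332)*960)*(1/307702) = 5/1756 + (240/83)*(1/307702) = 5/1756 + 120/12769633 = 64058885/22423475548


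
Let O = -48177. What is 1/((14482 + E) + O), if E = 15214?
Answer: -1/18481 ≈ -5.4110e-5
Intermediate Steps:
1/((14482 + E) + O) = 1/((14482 + 15214) - 48177) = 1/(29696 - 48177) = 1/(-18481) = -1/18481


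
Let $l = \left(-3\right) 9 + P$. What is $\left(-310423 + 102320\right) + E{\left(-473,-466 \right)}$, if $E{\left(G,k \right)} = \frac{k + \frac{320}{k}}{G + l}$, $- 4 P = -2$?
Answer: $- \frac{5382143725}{25863} \approx -2.081 \cdot 10^{5}$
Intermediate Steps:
$P = \frac{1}{2}$ ($P = \left(- \frac{1}{4}\right) \left(-2\right) = \frac{1}{2} \approx 0.5$)
$l = - \frac{53}{2}$ ($l = \left(-3\right) 9 + \frac{1}{2} = -27 + \frac{1}{2} = - \frac{53}{2} \approx -26.5$)
$E{\left(G,k \right)} = \frac{k + \frac{320}{k}}{- \frac{53}{2} + G}$ ($E{\left(G,k \right)} = \frac{k + \frac{320}{k}}{G - \frac{53}{2}} = \frac{k + \frac{320}{k}}{- \frac{53}{2} + G}$)
$\left(-310423 + 102320\right) + E{\left(-473,-466 \right)} = \left(-310423 + 102320\right) + \frac{2 \left(320 + \left(-466\right)^{2}\right)}{\left(-466\right) \left(-53 + 2 \left(-473\right)\right)} = -208103 + 2 \left(- \frac{1}{466}\right) \frac{1}{-53 - 946} \left(320 + 217156\right) = -208103 + 2 \left(- \frac{1}{466}\right) \frac{1}{-999} \cdot 217476 = -208103 + 2 \left(- \frac{1}{466}\right) \left(- \frac{1}{999}\right) 217476 = -208103 + \frac{24164}{25863} = - \frac{5382143725}{25863}$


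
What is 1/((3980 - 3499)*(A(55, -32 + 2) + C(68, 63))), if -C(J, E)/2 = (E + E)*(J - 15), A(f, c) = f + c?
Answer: -1/6412211 ≈ -1.5595e-7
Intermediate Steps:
A(f, c) = c + f
C(J, E) = -4*E*(-15 + J) (C(J, E) = -2*(E + E)*(J - 15) = -2*2*E*(-15 + J) = -4*E*(-15 + J))
1/((3980 - 3499)*(A(55, -32 + 2) + C(68, 63))) = 1/((3980 - 3499)*(((-32 + 2) + 55) + 4*63*(15 - 1*68))) = 1/(481*((-30 + 55) + 4*63*(15 - 68))) = 1/(481*(25 + 4*63*(-53))) = 1/(481*(25 - 13356)) = 1/(481*(-13331)) = 1/(-6412211) = -1/6412211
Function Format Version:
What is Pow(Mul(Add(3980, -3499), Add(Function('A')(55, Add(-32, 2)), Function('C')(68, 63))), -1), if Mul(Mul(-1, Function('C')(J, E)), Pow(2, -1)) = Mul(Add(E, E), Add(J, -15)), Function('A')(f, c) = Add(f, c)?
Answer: Rational(-1, 6412211) ≈ -1.5595e-7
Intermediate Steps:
Function('A')(f, c) = Add(c, f)
Function('C')(J, E) = Mul(-4, E, Add(-15, J)) (Function('C')(J, E) = Mul(-2, Mul(Add(E, E), Add(J, -15))) = Mul(-2, Mul(Mul(2, E), Add(-15, J))) = Mul(-2, Mul(2, E, Add(-15, J))) = Mul(-4, E, Add(-15, J)))
Pow(Mul(Add(3980, -3499), Add(Function('A')(55, Add(-32, 2)), Function('C')(68, 63))), -1) = Pow(Mul(Add(3980, -3499), Add(Add(Add(-32, 2), 55), Mul(4, 63, Add(15, Mul(-1, 68))))), -1) = Pow(Mul(481, Add(Add(-30, 55), Mul(4, 63, Add(15, -68)))), -1) = Pow(Mul(481, Add(25, Mul(4, 63, -53))), -1) = Pow(Mul(481, Add(25, -13356)), -1) = Pow(Mul(481, -13331), -1) = Pow(-6412211, -1) = Rational(-1, 6412211)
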